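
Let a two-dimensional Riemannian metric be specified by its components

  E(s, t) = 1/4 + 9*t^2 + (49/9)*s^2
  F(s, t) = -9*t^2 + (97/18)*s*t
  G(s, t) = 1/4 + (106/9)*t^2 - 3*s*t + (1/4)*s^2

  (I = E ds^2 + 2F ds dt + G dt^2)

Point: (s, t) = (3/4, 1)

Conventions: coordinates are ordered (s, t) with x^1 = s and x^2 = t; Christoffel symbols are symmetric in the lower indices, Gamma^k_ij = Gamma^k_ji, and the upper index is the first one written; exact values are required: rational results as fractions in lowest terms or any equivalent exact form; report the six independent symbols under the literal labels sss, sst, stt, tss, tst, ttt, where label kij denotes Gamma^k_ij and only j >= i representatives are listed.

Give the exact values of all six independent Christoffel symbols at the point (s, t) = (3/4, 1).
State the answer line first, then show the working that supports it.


Answer: Gamma_sss = 208236/898885, Gamma_sst = 762696/898885, Gamma_stt = -669141/898885, Gamma_tss = -223168/898885, Gamma_tst = 262332/898885, Gamma_ttt = 630928/898885

E = 197/16, F = -119/24, G = 5713/576 at the point
E_s = 49/6, E_t = 18, F_s = 97/18, F_t = -335/24, G_s = -21/8, G_t = 767/36
EG - F^2 = 898885/9216;  g^inv = (9216/898885) * [[5713/576, 119/24], [119/24, 197/16]]
first-kind symbols [ij,l] = (1/2)(d_i g_jl + d_j g_il - d_l g_ij): [ss,s] = E_s/2 = 49/12, [ss,t] = F_s - E_t/2 = -65/18, [st,s] = E_t/2 = 9, [st,t] = G_s/2 = -21/16, [tt,s] = F_t - G_s/2 = -607/48, [tt,t] = G_t/2 = 767/72
Gamma^s_ij = (G*[ij,s] - F*[ij,t])/(EG - F^2), Gamma^t_ij = (E*[ij,t] - F*[ij,s])/(EG - F^2)


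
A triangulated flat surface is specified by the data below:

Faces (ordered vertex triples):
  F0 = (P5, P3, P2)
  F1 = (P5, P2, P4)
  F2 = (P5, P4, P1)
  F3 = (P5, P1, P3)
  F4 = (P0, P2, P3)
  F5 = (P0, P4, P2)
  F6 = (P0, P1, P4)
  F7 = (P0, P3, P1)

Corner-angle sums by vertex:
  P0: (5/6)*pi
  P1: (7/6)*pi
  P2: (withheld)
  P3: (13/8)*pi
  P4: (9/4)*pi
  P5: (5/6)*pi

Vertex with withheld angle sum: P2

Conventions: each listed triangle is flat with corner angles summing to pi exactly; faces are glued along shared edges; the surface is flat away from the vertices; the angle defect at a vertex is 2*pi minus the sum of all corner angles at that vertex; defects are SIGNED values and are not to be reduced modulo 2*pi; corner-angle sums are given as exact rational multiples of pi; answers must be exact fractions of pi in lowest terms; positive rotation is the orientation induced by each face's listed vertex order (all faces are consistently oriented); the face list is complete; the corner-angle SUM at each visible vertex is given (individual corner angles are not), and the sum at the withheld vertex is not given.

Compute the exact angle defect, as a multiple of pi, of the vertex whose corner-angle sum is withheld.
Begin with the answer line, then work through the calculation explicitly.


Answer: defect(P2) = (17/24)*pi

V = 6, E = 12, F = 8; chi = V - E + F = 2
Gauss-Bonnet: total defect = 2*pi*chi = 4*pi; visible defects sum to (79/24)*pi


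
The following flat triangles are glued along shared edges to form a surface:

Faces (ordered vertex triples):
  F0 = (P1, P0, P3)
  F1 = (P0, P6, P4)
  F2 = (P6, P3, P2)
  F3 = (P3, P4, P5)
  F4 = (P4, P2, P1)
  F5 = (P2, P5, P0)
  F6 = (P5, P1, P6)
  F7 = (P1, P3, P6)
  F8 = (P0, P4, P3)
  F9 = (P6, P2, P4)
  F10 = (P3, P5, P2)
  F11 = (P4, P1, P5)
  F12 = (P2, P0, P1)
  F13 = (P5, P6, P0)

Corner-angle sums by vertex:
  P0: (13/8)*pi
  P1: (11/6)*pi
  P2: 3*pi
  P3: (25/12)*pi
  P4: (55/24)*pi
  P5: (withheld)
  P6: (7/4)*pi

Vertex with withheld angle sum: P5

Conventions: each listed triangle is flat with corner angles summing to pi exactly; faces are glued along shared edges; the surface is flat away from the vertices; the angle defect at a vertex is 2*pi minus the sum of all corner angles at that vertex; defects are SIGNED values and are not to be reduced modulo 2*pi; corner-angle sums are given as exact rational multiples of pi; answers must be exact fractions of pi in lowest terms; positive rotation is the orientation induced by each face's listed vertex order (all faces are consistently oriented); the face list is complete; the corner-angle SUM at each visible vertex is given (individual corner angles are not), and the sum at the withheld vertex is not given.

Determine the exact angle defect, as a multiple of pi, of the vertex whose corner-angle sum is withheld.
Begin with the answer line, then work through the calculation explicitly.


Answer: defect(P5) = (7/12)*pi

V = 7, E = 21, F = 14; chi = V - E + F = 0
Gauss-Bonnet: total defect = 2*pi*chi = 0; visible defects sum to (-7/12)*pi


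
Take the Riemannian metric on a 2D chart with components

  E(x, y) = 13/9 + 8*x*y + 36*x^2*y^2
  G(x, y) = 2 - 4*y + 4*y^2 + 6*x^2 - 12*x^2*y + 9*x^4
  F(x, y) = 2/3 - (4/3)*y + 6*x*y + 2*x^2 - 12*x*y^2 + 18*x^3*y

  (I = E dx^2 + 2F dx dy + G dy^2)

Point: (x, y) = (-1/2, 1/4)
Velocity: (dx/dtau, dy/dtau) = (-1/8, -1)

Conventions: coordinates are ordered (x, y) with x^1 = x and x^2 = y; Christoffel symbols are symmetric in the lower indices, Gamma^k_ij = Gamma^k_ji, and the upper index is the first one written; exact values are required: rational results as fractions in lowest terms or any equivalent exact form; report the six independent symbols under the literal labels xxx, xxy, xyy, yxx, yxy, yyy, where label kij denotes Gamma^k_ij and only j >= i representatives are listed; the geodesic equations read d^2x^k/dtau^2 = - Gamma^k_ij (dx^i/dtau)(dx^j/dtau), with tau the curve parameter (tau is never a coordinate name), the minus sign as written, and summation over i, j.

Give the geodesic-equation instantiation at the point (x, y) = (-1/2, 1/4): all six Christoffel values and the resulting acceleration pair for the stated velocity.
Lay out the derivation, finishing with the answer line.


E = 145/144, F = -5/48, G = 41/16 at the point
E_x = -1/4, E_y = 1/2, F_x = 17/8, F_y = -43/12, G_x = -15/2, G_y = -5
EG - F^2 = 185/72;  g^inv = (72/185) * [[41/16, 5/48], [5/48, 145/144]]
first-kind symbols [ij,l] = (1/2)(d_i g_jl + d_j g_il - d_l g_ij): [xx,x] = E_x/2 = -1/8, [xx,y] = F_x - E_y/2 = 15/8, [xy,x] = E_y/2 = 1/4, [xy,y] = G_x/2 = -15/4, [yy,x] = F_y - G_x/2 = 1/6, [yy,y] = G_y/2 = -5/2
Gamma^x_ij = (G*[ij,x] - F*[ij,y])/(EG - F^2), Gamma^y_ij = (E*[ij,y] - F*[ij,x])/(EG - F^2)
Gamma_xxx = -9/185, Gamma_xxy = 18/185, Gamma_xyy = 12/185, Gamma_yxx = 27/37, Gamma_yxy = -54/37, Gamma_yyy = -36/37
d^2x/dtau^2 = -(Gamma_xxx*(-1/8)^2 + 2*Gamma_xxy*(-1/8)*(-1) + Gamma_xyy*(-1)^2) = -1047/11840
d^2y/dtau^2 = -(Gamma_yxx*(-1/8)^2 + 2*Gamma_yxy*(-1/8)*(-1) + Gamma_yyy*(-1)^2) = 3141/2368

Answer: Gamma_xxx = -9/185, Gamma_xxy = 18/185, Gamma_xyy = 12/185, Gamma_yxx = 27/37, Gamma_yxy = -54/37, Gamma_yyy = -36/37; accelerations (d^2x/dtau^2, d^2y/dtau^2) = (-1047/11840, 3141/2368)


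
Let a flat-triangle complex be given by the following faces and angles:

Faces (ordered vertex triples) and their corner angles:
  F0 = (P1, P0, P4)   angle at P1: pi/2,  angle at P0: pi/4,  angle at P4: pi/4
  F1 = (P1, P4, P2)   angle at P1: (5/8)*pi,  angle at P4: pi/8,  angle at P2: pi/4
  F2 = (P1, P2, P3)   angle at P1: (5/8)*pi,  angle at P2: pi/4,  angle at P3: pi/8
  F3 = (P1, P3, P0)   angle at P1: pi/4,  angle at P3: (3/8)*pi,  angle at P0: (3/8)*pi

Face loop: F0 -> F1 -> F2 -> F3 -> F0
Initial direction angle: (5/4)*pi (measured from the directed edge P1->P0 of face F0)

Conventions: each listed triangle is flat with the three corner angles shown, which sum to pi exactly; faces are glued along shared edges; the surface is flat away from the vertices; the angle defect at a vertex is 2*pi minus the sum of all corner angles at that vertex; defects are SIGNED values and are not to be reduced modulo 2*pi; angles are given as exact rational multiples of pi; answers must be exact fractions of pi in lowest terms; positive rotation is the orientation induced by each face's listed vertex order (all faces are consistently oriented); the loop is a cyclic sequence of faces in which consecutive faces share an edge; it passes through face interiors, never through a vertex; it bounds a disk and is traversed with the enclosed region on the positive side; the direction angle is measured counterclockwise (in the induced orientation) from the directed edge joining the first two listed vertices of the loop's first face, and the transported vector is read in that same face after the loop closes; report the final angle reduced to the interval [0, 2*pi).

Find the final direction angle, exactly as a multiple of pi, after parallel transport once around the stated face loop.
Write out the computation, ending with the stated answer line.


enclosed vertex P1: corner angles sum to 2*pi, defect = 2*pi - 2*pi = 0
summing the enclosed defects onto the initial angle, mod 2*pi in the induced orientation:
final angle = (5/4)*pi + 0 = (5/4)*pi (mod 2*pi)

Answer: final direction angle = (5/4)*pi


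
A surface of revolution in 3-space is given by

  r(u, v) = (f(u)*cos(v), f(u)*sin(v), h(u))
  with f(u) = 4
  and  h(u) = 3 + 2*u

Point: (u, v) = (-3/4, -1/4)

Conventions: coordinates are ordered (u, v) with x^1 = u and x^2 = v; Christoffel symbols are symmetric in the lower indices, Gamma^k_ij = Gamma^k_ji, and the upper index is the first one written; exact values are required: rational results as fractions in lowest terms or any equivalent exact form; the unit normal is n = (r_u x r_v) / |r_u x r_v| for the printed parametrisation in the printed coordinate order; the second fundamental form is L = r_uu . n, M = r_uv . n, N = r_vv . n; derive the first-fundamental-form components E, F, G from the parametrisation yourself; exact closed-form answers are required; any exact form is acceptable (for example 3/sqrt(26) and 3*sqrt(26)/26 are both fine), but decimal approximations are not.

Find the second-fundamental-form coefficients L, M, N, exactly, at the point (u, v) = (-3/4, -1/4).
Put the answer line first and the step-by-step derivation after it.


Answer: L = 0, M = 0, N = 4

f = 4, f' = 0, f'' = 0, h' = 2, h'' = 0
E = 4, F = 0, G = 16; answer radicand W^2 = 4
unnormalised second-form numerators: l = 0, m = 0, n = 8; L = l/sqrt(4), and similarly M = m/sqrt(W^2), N = n/sqrt(W^2)


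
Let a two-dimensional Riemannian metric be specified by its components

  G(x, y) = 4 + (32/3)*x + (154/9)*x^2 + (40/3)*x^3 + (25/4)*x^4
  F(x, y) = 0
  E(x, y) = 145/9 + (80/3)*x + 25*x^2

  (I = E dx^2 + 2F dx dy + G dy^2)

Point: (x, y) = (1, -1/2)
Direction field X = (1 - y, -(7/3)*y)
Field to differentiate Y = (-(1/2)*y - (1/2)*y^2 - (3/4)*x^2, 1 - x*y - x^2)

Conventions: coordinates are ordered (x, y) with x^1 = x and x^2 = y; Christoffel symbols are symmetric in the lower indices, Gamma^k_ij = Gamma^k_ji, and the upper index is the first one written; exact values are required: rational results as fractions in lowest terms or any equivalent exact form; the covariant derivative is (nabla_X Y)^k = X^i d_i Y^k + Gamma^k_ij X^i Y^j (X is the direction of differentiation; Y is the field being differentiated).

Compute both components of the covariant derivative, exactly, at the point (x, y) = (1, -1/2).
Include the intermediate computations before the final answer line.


E = 610/9, F = 0, G = 1849/36 at the point
E_x = 230/3, E_y = 0, F_x = 0, F_y = 0, G_x = 989/9, G_y = 0
EG - F^2 = 563945/162;  g^inv = (162/563945) * [[1849/36, 0], [0, 610/9]]
first-kind symbols [ij,l] = (1/2)(d_i g_jl + d_j g_il - d_l g_ij): [xx,x] = E_x/2 = 115/3, [xx,y] = F_x - E_y/2 = 0, [xy,x] = E_y/2 = 0, [xy,y] = G_x/2 = 989/18, [yy,x] = F_y - G_x/2 = -989/18, [yy,y] = G_y/2 = 0
Gamma^x_ij = (G*[ij,x] - F*[ij,y])/(EG - F^2), Gamma^y_ij = (E*[ij,y] - F*[ij,x])/(EG - F^2)
Gamma_xxx = 69/122, Gamma_xxy = 0, Gamma_xyy = -989/1220, Gamma_yxx = 0, Gamma_yxy = 46/43, Gamma_yyy = 0
X = (3/2, 7/6), Y = (-5/8, 1/2) at the point

Answer: (nabla_X Y)^x = -95251/29280, (nabla_X Y)^y = -3503/1032


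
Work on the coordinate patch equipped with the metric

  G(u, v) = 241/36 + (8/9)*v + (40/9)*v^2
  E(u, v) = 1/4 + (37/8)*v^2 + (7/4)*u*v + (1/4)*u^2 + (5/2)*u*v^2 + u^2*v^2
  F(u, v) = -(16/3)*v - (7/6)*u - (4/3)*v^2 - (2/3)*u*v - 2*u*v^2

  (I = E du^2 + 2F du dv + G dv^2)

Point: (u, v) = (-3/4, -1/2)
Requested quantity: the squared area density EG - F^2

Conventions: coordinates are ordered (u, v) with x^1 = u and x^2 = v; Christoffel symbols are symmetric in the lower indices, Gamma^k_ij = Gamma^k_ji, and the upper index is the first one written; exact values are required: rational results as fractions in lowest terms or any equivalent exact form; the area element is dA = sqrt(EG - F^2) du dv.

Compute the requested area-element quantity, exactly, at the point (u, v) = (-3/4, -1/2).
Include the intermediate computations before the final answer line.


E = 15/8, F = 10/3, G = 265/36; EG - F^2 = 775/288

Answer: EG - F^2 = 775/288


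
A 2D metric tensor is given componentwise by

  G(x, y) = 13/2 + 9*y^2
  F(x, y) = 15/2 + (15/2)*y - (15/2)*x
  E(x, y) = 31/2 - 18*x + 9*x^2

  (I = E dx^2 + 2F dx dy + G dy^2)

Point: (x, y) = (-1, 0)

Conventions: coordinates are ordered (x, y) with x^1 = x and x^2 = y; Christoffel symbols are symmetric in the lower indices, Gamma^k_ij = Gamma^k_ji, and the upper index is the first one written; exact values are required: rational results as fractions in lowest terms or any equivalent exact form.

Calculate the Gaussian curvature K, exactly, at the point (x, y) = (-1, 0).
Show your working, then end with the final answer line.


E = 85/2, F = 15, G = 13/2, EG - F^2 = 205/4 at the point
E_x = -36, E_y = 0, F_x = -15/2, F_y = 15/2, G_x = 0, G_y = 0
E_yy = 0, F_xy = 0, G_xx = 0
Evaluate Brioschi's two determinant matrices M1, M2 and divide by (EG - F^2)^2.
M1 = [[-E_yy/2 + F_xy - G_xx/2, E_x/2, F_x - E_y/2], [F_y - G_x/2, E, F], [G_y/2, F, G]] = [[0, -18, -15/2], [15/2, 85/2, 15], [0, 15, 13/2]]; det M1 = 135/4
M2 = [[0, E_y/2, G_x/2], [E_y/2, E, F], [G_x/2, F, G]] = [[0, 0, 0], [0, 85/2, 15], [0, 15, 13/2]]; det M2 = 0
det M1 - det M2 = 135/4; K = 135/4 / (205/4)^2 = 108/8405

Answer: K = 108/8405


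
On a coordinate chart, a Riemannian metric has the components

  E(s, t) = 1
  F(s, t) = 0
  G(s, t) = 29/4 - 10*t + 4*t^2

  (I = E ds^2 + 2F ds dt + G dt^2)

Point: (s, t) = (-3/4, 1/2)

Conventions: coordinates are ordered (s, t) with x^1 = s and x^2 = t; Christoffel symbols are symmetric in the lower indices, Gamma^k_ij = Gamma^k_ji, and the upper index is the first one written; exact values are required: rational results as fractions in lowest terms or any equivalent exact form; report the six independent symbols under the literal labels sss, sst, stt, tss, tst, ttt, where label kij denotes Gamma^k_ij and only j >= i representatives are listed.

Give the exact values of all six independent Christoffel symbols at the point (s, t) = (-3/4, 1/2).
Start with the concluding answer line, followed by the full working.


Answer: Gamma_sss = 0, Gamma_sst = 0, Gamma_stt = 0, Gamma_tss = 0, Gamma_tst = 0, Gamma_ttt = -12/13

E = 1, F = 0, G = 13/4 at the point
E_s = 0, E_t = 0, F_s = 0, F_t = 0, G_s = 0, G_t = -6
EG - F^2 = 13/4;  g^inv = (4/13) * [[13/4, 0], [0, 1]]
first-kind symbols [ij,l] = (1/2)(d_i g_jl + d_j g_il - d_l g_ij): [ss,s] = E_s/2 = 0, [ss,t] = F_s - E_t/2 = 0, [st,s] = E_t/2 = 0, [st,t] = G_s/2 = 0, [tt,s] = F_t - G_s/2 = 0, [tt,t] = G_t/2 = -3
Gamma^s_ij = (G*[ij,s] - F*[ij,t])/(EG - F^2), Gamma^t_ij = (E*[ij,t] - F*[ij,s])/(EG - F^2)


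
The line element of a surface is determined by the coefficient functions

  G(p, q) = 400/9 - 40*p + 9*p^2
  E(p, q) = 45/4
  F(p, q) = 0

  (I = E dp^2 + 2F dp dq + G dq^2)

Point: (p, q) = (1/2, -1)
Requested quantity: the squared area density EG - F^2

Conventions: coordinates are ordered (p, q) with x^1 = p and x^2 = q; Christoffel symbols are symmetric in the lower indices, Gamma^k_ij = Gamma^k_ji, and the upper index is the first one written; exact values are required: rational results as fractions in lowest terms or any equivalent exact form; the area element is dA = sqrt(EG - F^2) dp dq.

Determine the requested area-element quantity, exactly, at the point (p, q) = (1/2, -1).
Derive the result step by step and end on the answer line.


E = 45/4, F = 0, G = 961/36; EG - F^2 = 4805/16

Answer: EG - F^2 = 4805/16


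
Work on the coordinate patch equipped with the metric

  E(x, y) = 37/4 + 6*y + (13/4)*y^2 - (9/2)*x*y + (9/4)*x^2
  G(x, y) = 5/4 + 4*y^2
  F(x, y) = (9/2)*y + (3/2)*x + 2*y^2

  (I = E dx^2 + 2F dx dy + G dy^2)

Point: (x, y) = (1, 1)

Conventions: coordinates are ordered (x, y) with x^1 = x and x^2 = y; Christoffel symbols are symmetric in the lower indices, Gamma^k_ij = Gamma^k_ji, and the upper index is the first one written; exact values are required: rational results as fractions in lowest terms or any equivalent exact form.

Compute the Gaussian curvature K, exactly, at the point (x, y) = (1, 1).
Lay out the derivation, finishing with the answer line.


E = 65/4, F = 8, G = 21/4, EG - F^2 = 341/16 at the point
E_x = 0, E_y = 8, F_x = 3/2, F_y = 17/2, G_x = 0, G_y = 8
E_yy = 13/2, F_xy = 0, G_xx = 0
Brioschi: K = (det M1 - det M2) / (EG - F^2)^2 with the standard first/second-derivative matrices M1, M2.
M1 = [[-E_yy/2 + F_xy - G_xx/2, E_x/2, F_x - E_y/2], [F_y - G_x/2, E, F], [G_y/2, F, G]] = [[-13/4, 0, -5/2], [17/2, 65/4, 8], [4, 8, 21/4]]; det M1 = -4913/64
M2 = [[0, E_y/2, G_x/2], [E_y/2, E, F], [G_x/2, F, G]] = [[0, 4, 0], [4, 65/4, 8], [0, 8, 21/4]]; det M2 = -84
det M1 - det M2 = 463/64; K = 463/64 / (341/16)^2 = 1852/116281

Answer: K = 1852/116281


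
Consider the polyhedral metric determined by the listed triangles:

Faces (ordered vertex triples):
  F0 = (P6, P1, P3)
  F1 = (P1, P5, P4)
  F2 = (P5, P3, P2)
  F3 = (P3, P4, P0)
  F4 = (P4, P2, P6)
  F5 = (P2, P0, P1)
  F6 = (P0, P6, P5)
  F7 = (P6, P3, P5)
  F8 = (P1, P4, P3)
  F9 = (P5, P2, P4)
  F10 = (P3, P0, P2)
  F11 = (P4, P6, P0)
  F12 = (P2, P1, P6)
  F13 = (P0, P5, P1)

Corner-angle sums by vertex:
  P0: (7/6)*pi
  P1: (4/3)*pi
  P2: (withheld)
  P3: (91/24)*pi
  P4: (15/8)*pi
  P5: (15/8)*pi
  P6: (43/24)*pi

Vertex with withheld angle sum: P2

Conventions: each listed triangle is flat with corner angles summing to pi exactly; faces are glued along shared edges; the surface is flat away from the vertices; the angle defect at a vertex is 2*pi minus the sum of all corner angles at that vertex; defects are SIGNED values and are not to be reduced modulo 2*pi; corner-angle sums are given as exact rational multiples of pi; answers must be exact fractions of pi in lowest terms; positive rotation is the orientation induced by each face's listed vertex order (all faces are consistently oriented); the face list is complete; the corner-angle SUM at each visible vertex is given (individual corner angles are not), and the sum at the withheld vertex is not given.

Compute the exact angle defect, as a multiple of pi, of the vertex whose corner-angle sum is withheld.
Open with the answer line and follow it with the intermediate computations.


Answer: defect(P2) = -pi/6

V = 7, E = 21, F = 14; chi = V - E + F = 0
Gauss-Bonnet: total defect = 2*pi*chi = 0; visible defects sum to pi/6


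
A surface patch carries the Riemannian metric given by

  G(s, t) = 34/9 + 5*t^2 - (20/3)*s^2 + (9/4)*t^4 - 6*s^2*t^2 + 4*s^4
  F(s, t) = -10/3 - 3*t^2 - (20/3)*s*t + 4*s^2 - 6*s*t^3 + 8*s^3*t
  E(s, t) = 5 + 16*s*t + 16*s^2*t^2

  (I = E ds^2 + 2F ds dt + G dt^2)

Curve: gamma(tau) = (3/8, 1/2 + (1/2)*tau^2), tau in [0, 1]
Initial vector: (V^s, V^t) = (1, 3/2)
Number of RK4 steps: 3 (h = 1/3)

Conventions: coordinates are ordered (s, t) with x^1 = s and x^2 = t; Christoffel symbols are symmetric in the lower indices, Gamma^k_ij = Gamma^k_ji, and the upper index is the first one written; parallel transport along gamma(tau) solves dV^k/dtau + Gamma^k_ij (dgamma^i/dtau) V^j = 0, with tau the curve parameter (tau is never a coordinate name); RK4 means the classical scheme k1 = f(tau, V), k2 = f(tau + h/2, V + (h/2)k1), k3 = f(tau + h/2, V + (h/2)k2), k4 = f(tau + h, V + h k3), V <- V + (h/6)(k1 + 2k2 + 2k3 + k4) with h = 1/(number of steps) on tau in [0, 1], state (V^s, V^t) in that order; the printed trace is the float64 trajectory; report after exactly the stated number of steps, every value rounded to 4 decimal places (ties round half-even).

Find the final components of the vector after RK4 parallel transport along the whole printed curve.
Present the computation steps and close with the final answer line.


gamma'(tau) = (0, tau); f(tau, V)^k = -Gamma^k_ij(gamma(tau)) gamma'^i(tau) V^j; h = 1/3; intermediate values shown to 6 dp
curve data and Christoffel symbols at the stage parameters:
  tau = 0.000000: gamma = (0.375000, 0.500000), gamma' = (0.000000, 0.000000); Gamma_sss = 0.471635, Gamma_sst = 0.353726, Gamma_stt = -0.353726, Gamma_tss = -0.301918, Gamma_tst = -0.226438, Gamma_ttt = 0.226438
  tau = 0.166667: gamma = (0.375000, 0.513889), gamma' = (0.000000, 0.166667); Gamma_sss = 0.480585, Gamma_sst = 0.350697, Gamma_stt = -0.360439, Gamma_tss = -0.308998, Gamma_tst = -0.225485, Gamma_ttt = 0.231748
  tau = 0.333333: gamma = (0.375000, 0.555556), gamma' = (0.000000, 0.333333); Gamma_sss = 0.505959, Gamma_sst = 0.341522, Gamma_stt = -0.379469, Gamma_tss = -0.330072, Gamma_tst = -0.222799, Gamma_ttt = 0.247554
  tau = 0.500000: gamma = (0.375000, 0.625000), gamma' = (0.000000, 0.500000); Gamma_sss = 0.543372, Gamma_sst = 0.326023, Gamma_stt = -0.407529, Gamma_tss = -0.364657, Gamma_tst = -0.218794, Gamma_ttt = 0.273492
  tau = 0.666667: gamma = (0.375000, 0.722222), gamma' = (0.000000, 0.666667); Gamma_sss = 0.585767, Gamma_sst = 0.304148, Gamma_stt = -0.439325, Gamma_tss = -0.411840, Gamma_tst = -0.213840, Gamma_ttt = 0.308880
  tau = 0.833333: gamma = (0.375000, 0.847222), gamma' = (0.000000, 0.833333); Gamma_sss = 0.624118, Gamma_sst = 0.276249, Gamma_stt = -0.468088, Gamma_tss = -0.469800, Gamma_tst = -0.207944, Gamma_ttt = 0.352350
  tau = 1.000000: gamma = (0.375000, 1.000000), gamma' = (0.000000, 1.000000); Gamma_sss = 0.648880, Gamma_sst = 0.243330, Gamma_stt = -0.486660, Gamma_tss = -0.534940, Gamma_tst = -0.200602, Gamma_ttt = 0.401205
step 0: V^s = 1.0000, V^t = 1.5000
step 1: k1 = (0.000000, 0.000000), k2 = (0.031660, -0.020356), k3 = (0.031148, -0.020027), k4 = (0.073867, -0.048189); V <- V + (h/6)(k1 + 2k2 + 2k3 + k4): V^s = 1.0111, V^t = 1.4928
step 2: k1 = (0.073726, -0.048097), k2 = (0.135732, -0.091090), k3 = (0.132588, -0.088979), k4 = (0.214566, -0.150857); V <- V + (h/6)(k1 + 2k2 + 2k3 + k4): V^s = 1.0569, V^t = 1.4618
step 3: k1 = (0.213824, -0.150335), k2 = (0.308913, -0.232532), k3 = (0.299921, -0.225763), k4 = (0.393259, -0.324205); V <- V + (h/6)(k1 + 2k2 + 2k3 + k4): V^s = 1.1583, V^t = 1.3845

Answer: V^s = 1.1583, V^t = 1.3845


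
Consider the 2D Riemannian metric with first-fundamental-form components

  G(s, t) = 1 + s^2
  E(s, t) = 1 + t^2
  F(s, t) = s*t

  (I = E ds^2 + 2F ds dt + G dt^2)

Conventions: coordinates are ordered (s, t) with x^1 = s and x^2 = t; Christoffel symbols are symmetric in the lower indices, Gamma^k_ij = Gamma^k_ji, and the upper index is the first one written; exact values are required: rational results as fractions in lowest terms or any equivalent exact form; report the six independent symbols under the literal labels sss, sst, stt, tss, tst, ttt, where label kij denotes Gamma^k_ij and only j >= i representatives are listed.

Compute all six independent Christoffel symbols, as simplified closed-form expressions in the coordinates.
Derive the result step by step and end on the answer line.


E = 1 + t^2; F = s*t; G = 1 + s^2
Gamma^k_ij = (1/2) g^{kl} (d_i g_jl + d_j g_il - d_l g_ij), with g^inv = (1/(EG-F^2)) [[G, -F], [-F, E]]
first partials: E_s = 0, E_t = 2*t, F_s = t, F_t = s, G_s = 2*s, G_t = 0
D = EG - F^2 = 1 + t^2 + s^2
expanded: Gamma^s_ss = (G E_s - 2F F_s + F E_t)/(2D), Gamma^s_st = (G E_t - F G_s)/(2D), Gamma^s_tt = (2G F_t - G G_s - F G_t)/(2D), Gamma^t_ss = (2E F_s - E E_t - F E_s)/(2D), Gamma^t_st = (E G_s - F E_t)/(2D), Gamma^t_tt = (E G_t - 2F F_t + F G_s)/(2D); substitute and cancel common factors

Answer: Gamma_sss = 0, Gamma_sst = t/(s^2 + t^2 + 1), Gamma_stt = 0, Gamma_tss = 0, Gamma_tst = s/(s^2 + t^2 + 1), Gamma_ttt = 0


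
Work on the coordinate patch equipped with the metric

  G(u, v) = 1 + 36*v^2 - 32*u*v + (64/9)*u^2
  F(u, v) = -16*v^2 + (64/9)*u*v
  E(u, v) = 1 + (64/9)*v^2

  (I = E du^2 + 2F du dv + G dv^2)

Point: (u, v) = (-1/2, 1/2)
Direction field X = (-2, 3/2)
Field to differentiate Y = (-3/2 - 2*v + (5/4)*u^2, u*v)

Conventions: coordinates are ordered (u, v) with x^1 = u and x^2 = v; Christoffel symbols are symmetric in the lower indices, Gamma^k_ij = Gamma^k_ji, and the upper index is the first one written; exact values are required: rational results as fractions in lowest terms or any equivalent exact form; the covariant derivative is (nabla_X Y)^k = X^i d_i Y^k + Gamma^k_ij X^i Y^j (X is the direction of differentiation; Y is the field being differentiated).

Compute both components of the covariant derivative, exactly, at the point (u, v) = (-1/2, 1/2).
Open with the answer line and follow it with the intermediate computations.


Answer: (nabla_X Y)^u = -159/194, (nabla_X Y)^v = -69/97

E = 25/9, F = -52/9, G = 178/9 at the point
E_u = 0, E_v = 64/9, F_u = 32/9, F_v = -176/9, G_u = -208/9, G_v = 52
EG - F^2 = 194/9;  g^inv = (9/194) * [[178/9, 52/9], [52/9, 25/9]]
first-kind symbols [ij,l] = (1/2)(d_i g_jl + d_j g_il - d_l g_ij): [uu,u] = E_u/2 = 0, [uu,v] = F_u - E_v/2 = 0, [uv,u] = E_v/2 = 32/9, [uv,v] = G_u/2 = -104/9, [vv,u] = F_v - G_u/2 = -8, [vv,v] = G_v/2 = 26
Gamma^u_ij = (G*[ij,u] - F*[ij,v])/(EG - F^2), Gamma^v_ij = (E*[ij,v] - F*[ij,u])/(EG - F^2)
Gamma_uuu = 0, Gamma_uuv = 16/97, Gamma_uvv = -36/97, Gamma_vuu = 0, Gamma_vuv = -52/97, Gamma_vvv = 117/97
X = (-2, 3/2), Y = (-35/16, -1/4) at the point


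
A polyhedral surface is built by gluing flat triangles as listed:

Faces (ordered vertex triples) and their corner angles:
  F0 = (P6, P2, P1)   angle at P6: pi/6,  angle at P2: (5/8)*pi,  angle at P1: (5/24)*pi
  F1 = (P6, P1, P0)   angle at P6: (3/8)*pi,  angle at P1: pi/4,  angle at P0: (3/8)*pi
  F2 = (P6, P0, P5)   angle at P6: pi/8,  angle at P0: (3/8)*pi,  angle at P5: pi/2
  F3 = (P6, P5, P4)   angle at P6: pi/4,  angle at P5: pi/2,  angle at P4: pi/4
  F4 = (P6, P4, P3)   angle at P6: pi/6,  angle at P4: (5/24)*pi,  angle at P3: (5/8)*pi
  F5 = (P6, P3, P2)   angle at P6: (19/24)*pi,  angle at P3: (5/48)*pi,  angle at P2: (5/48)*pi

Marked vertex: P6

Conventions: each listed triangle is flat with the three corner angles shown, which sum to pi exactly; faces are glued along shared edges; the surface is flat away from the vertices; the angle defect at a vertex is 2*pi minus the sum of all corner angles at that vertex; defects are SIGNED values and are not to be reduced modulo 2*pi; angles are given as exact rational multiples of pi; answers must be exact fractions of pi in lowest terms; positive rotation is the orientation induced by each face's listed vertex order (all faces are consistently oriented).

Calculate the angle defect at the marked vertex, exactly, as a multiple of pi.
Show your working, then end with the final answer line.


Sum of corner angles at P6: (15/8)*pi
defect = 2*pi - (15/8)*pi

Answer: defect(P6) = pi/8


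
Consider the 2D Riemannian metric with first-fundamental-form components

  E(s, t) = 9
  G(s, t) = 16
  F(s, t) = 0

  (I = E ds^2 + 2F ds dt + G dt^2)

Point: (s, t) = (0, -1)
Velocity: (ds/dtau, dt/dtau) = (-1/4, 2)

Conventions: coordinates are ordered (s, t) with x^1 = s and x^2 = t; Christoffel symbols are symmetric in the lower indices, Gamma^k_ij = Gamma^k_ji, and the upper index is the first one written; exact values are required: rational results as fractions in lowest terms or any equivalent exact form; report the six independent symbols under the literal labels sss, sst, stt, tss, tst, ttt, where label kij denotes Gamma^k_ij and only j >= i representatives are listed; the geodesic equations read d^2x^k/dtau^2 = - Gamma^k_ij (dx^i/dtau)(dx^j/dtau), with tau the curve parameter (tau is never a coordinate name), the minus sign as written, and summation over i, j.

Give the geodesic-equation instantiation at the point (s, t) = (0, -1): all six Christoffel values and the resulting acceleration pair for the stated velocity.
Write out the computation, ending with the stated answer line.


E = 9, F = 0, G = 16 at the point
E_s = 0, E_t = 0, F_s = 0, F_t = 0, G_s = 0, G_t = 0
EG - F^2 = 144;  g^inv = (1/144) * [[16, 0], [0, 9]]
first-kind symbols [ij,l] = (1/2)(d_i g_jl + d_j g_il - d_l g_ij): [ss,s] = E_s/2 = 0, [ss,t] = F_s - E_t/2 = 0, [st,s] = E_t/2 = 0, [st,t] = G_s/2 = 0, [tt,s] = F_t - G_s/2 = 0, [tt,t] = G_t/2 = 0
Gamma^s_ij = (G*[ij,s] - F*[ij,t])/(EG - F^2), Gamma^t_ij = (E*[ij,t] - F*[ij,s])/(EG - F^2)
Gamma_sss = 0, Gamma_sst = 0, Gamma_stt = 0, Gamma_tss = 0, Gamma_tst = 0, Gamma_ttt = 0
d^2s/dtau^2 = -(Gamma_sss*(-1/4)^2 + 2*Gamma_sst*(-1/4)*(2) + Gamma_stt*(2)^2) = 0
d^2t/dtau^2 = -(Gamma_tss*(-1/4)^2 + 2*Gamma_tst*(-1/4)*(2) + Gamma_ttt*(2)^2) = 0

Answer: Gamma_sss = 0, Gamma_sst = 0, Gamma_stt = 0, Gamma_tss = 0, Gamma_tst = 0, Gamma_ttt = 0; accelerations (d^2s/dtau^2, d^2t/dtau^2) = (0, 0)


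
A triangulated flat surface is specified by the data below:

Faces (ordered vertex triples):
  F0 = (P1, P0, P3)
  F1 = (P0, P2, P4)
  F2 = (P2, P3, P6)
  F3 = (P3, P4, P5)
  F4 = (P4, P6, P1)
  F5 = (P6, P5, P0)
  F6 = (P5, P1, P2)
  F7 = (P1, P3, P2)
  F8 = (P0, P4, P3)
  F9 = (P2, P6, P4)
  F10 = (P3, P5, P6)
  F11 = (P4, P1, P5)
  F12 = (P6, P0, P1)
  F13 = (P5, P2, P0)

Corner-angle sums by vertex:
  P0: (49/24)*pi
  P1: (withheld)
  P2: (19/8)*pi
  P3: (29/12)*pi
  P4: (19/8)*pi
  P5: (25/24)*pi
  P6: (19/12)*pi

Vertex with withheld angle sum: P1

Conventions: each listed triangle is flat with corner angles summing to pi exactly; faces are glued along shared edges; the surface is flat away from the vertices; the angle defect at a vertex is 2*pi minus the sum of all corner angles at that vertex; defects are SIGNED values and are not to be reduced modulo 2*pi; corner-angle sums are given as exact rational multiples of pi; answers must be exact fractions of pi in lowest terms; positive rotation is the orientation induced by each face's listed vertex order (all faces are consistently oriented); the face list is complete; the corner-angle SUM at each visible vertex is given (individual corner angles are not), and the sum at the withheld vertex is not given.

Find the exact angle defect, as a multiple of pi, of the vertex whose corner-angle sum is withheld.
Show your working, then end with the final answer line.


V = 7, E = 21, F = 14; chi = V - E + F = 0
Gauss-Bonnet: total defect = 2*pi*chi = 0; visible defects sum to pi/6

Answer: defect(P1) = -pi/6


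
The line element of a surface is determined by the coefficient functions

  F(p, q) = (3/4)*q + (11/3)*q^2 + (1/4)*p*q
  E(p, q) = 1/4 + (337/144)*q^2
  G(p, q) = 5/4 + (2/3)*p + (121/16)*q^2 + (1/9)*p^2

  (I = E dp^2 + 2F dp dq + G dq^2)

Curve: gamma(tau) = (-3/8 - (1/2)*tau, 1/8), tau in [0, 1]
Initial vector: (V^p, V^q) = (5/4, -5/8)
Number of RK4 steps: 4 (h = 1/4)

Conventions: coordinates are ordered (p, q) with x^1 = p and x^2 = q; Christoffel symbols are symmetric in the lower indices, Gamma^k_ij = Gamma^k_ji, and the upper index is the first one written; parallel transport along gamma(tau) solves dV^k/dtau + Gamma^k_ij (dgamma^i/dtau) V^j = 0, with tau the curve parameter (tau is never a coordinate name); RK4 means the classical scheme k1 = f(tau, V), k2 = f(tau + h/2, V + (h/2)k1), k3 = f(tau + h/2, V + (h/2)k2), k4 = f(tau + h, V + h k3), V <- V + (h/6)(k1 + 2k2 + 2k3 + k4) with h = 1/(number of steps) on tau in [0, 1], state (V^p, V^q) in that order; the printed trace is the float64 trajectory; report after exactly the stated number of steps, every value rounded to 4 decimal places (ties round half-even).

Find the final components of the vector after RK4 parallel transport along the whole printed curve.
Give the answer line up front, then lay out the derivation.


Answer: V^p = 0.9737, V^q = -0.8316

gamma'(tau) = (-1/2, 0); f(tau, V)^k = -Gamma^k_ij(gamma(tau)) gamma'^i(tau) V^j; h = 1/4; intermediate values shown to 6 dp
curve data and Christoffel symbols at the stage parameters:
  tau = 0.000000: gamma = (-0.375000, 0.125000), gamma' = (-0.500000, 0.000000); Gamma_ppp = 0.119160, Gamma_ppq = 0.952671, Gamma_pqq = 4.324004, Gamma_qpp = -0.245095, Gamma_qpq = 0.140183, Gamma_qqq = 0.302419
  tau = 0.125000: gamma = (-0.437500, 0.125000), gamma' = (-0.500000, 0.000000); Gamma_ppp = 0.121377, Gamma_ppq = 0.953704, Gamma_pqq = 4.284988, Gamma_qpp = -0.253204, Gamma_qpq = 0.140023, Gamma_qqq = 0.324919
  tau = 0.250000: gamma = (-0.500000, 0.125000), gamma' = (-0.500000, 0.000000); Gamma_ppp = 0.123641, Gamma_ppq = 0.954794, Gamma_pqq = 4.245746, Gamma_qpp = -0.261646, Gamma_qpq = 0.139734, Gamma_qqq = 0.348546
  tau = 0.375000: gamma = (-0.562500, 0.125000), gamma' = (-0.500000, 0.000000); Gamma_ppp = 0.125951, Gamma_ppq = 0.955947, Gamma_pqq = 4.206276, Gamma_qpp = -0.270436, Gamma_qpq = 0.139304, Gamma_qqq = 0.373355
  tau = 0.500000: gamma = (-0.625000, 0.125000), gamma' = (-0.500000, 0.000000); Gamma_ppp = 0.128306, Gamma_ppq = 0.957165, Gamma_pqq = 4.166575, Gamma_qpp = -0.279584, Gamma_qpq = 0.138719, Gamma_qqq = 0.399401
  tau = 0.625000: gamma = (-0.687500, 0.125000), gamma' = (-0.500000, 0.000000); Gamma_ppp = 0.130704, Gamma_ppq = 0.958451, Gamma_pqq = 4.126645, Gamma_qpp = -0.289104, Gamma_qpq = 0.137965, Gamma_qqq = 0.426743
  tau = 0.750000: gamma = (-0.750000, 0.125000), gamma' = (-0.500000, 0.000000); Gamma_ppp = 0.133143, Gamma_ppq = 0.959810, Gamma_pqq = 4.086484, Gamma_qpp = -0.299006, Gamma_qpq = 0.137025, Gamma_qqq = 0.455438
  tau = 0.875000: gamma = (-0.812500, 0.125000), gamma' = (-0.500000, 0.000000); Gamma_ppp = 0.135620, Gamma_ppq = 0.961245, Gamma_pqq = 4.046096, Gamma_qpp = -0.309303, Gamma_qpq = 0.135883, Gamma_qqq = 0.485545
  tau = 1.000000: gamma = (-0.875000, 0.125000), gamma' = (-0.500000, 0.000000); Gamma_ppp = 0.138131, Gamma_ppq = 0.962759, Gamma_pqq = 4.005484, Gamma_qpp = -0.320004, Gamma_qpq = 0.134521, Gamma_qqq = 0.517120
step 0: V^p = 1.2500, V^q = -0.6250
step 1: k1 = (-0.223235, -0.196992), k2 = (-0.235607, -0.200201), k3 = (-0.235892, -0.200033), k4 = (-0.248617, -0.202975); V <- V + (h/6)(k1 + 2k2 + 2k3 + k4): V^p = 1.1910, V^q = -0.6750
step 2: k1 = (-0.248621, -0.202978), k2 = (-0.261718, -0.205632), k3 = (-0.261980, -0.205434), k4 = (-0.275424, -0.207725); V <- V + (h/6)(k1 + 2k2 + 2k3 + k4): V^p = 1.1256, V^q = -0.7264
step 3: k1 = (-0.275427, -0.207728), k2 = (-0.289238, -0.209626), k3 = (-0.289465, -0.209393), k4 = (-0.303605, -0.210810); V <- V + (h/6)(k1 + 2k2 + 2k3 + k4): V^p = 1.0532, V^q = -0.7787
step 4: k1 = (-0.303608, -0.210813), k2 = (-0.318101, -0.211712), k3 = (-0.318278, -0.211440), k4 = (-0.333071, -0.211720); V <- V + (h/6)(k1 + 2k2 + 2k3 + k4): V^p = 0.9737, V^q = -0.8316


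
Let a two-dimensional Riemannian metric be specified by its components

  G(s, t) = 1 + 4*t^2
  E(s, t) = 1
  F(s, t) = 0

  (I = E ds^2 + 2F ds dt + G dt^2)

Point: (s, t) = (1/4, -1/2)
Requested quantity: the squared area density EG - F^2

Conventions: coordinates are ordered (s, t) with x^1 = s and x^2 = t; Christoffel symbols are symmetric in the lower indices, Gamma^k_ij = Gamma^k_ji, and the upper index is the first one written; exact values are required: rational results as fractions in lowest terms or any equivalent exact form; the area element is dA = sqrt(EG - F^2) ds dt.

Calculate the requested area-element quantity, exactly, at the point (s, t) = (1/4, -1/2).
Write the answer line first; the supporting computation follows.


Answer: EG - F^2 = 2

E = 1, F = 0, G = 2; EG - F^2 = 2


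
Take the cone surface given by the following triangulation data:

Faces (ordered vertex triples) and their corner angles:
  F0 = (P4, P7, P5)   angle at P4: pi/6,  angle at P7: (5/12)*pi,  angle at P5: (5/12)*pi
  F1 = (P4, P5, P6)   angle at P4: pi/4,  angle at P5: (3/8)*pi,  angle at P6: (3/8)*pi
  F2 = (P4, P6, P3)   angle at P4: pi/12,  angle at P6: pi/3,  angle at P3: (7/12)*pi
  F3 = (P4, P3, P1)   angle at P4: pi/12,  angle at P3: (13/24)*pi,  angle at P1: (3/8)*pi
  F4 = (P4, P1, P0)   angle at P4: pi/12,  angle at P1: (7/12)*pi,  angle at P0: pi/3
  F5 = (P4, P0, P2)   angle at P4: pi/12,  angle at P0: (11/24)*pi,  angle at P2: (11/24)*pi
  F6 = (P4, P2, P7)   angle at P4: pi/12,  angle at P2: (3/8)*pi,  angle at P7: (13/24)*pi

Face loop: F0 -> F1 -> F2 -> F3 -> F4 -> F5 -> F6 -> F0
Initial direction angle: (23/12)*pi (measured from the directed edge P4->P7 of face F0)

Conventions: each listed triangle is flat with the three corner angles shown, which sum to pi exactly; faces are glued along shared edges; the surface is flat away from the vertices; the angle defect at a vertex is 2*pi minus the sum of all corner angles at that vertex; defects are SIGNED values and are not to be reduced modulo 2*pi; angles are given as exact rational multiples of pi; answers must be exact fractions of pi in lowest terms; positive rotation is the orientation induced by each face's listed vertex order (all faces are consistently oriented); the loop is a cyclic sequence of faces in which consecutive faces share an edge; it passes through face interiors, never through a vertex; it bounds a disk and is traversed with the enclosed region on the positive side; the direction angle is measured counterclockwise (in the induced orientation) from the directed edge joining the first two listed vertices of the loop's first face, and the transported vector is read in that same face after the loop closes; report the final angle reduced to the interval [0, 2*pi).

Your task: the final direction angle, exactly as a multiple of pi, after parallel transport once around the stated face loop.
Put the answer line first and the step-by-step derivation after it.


Answer: final direction angle = (13/12)*pi

enclosed vertex P4: corner angles sum to (5/6)*pi, defect = 2*pi - (5/6)*pi = (7/6)*pi
holonomy = initial angle + sum of enclosed defects (mod 2*pi), positive in the induced orientation
final angle = (23/12)*pi + (7/6)*pi = (13/12)*pi (mod 2*pi)


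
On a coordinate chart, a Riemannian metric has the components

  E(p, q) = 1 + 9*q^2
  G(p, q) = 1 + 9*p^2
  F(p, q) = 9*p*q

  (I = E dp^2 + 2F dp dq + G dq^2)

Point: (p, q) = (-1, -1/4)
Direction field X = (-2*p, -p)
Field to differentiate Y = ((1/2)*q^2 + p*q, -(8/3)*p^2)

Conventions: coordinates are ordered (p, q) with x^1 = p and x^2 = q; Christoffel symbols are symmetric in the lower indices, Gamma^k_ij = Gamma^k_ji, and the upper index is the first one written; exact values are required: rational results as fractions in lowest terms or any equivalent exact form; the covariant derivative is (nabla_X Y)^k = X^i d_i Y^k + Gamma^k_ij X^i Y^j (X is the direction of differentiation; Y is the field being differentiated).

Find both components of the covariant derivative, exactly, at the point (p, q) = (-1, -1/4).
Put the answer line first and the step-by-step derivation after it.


Answer: (nabla_X Y)^p = -911/1352, (nabla_X Y)^q = 15181/1014

E = 25/16, F = 9/4, G = 10 at the point
E_p = 0, E_q = -9/2, F_p = -9/4, F_q = -9, G_p = -18, G_q = 0
EG - F^2 = 169/16;  g^inv = (16/169) * [[10, -9/4], [-9/4, 25/16]]
first-kind symbols [ij,l] = (1/2)(d_i g_jl + d_j g_il - d_l g_ij): [pp,p] = E_p/2 = 0, [pp,q] = F_p - E_q/2 = 0, [pq,p] = E_q/2 = -9/4, [pq,q] = G_p/2 = -9, [qq,p] = F_q - G_p/2 = 0, [qq,q] = G_q/2 = 0
Gamma^p_ij = (G*[ij,p] - F*[ij,q])/(EG - F^2), Gamma^q_ij = (E*[ij,q] - F*[ij,p])/(EG - F^2)
Gamma_ppp = 0, Gamma_ppq = -36/169, Gamma_pqq = 0, Gamma_qpp = 0, Gamma_qpq = -144/169, Gamma_qqq = 0
X = (2, 1), Y = (9/32, -8/3) at the point


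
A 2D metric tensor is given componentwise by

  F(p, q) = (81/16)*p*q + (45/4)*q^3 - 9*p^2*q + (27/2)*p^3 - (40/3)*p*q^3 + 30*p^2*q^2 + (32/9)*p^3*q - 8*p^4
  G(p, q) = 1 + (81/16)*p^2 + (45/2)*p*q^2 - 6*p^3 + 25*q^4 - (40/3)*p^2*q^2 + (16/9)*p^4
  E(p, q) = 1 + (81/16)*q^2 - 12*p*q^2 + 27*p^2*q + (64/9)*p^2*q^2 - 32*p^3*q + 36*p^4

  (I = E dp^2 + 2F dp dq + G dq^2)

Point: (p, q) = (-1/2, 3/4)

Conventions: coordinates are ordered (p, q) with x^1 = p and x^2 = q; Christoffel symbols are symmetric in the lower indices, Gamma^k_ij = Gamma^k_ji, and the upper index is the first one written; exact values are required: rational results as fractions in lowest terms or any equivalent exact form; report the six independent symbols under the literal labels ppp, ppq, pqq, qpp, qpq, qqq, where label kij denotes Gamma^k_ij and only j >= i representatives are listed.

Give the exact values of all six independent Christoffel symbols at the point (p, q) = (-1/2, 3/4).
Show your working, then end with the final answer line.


E = 4745/256, F = 4355/768, G = 6529/2304 at the point
E_p = -67, E_q = 2881/96, F_p = 267/64, F_q = 20885/576, G_p = 2795/288, G_q = 325/16
EG - F^2 = 23465/1152;  g^inv = (1152/23465) * [[6529/2304, -4355/768], [-4355/768, 4745/256]]
first-kind symbols [ij,l] = (1/2)(d_i g_jl + d_j g_il - d_l g_ij): [pp,p] = E_p/2 = -67/2, [pp,q] = F_p - E_q/2 = -65/6, [pq,p] = E_q/2 = 2881/192, [pq,q] = G_p/2 = 2795/576, [qq,p] = F_q - G_p/2 = 1005/32, [qq,q] = G_q/2 = 325/32
Gamma^p_ij = (G*[ij,p] - F*[ij,q])/(EG - F^2), Gamma^q_ij = (E*[ij,q] - F*[ij,p])/(EG - F^2)

Answer: Gamma_ppp = -38592/23465, Gamma_ppq = 17286/23465, Gamma_pqq = 7236/4693, Gamma_qpp = -192/361, Gamma_qpq = 86/361, Gamma_qqq = 180/361
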